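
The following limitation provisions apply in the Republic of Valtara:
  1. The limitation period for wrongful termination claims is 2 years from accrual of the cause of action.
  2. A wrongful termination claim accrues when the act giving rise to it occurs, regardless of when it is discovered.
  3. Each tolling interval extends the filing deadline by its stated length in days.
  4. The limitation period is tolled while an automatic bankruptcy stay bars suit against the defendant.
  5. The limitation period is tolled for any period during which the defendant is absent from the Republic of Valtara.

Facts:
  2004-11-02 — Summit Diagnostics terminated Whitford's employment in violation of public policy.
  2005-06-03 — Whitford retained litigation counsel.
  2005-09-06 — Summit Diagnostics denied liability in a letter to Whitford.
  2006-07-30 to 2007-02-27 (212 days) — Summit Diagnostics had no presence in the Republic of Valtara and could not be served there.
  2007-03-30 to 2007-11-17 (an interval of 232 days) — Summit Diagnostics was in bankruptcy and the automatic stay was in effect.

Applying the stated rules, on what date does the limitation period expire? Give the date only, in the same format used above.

The limitation period began to run on 2004-11-02.
Adding the 2 years base period to 2004-11-02 gives a deadline of 2006-11-02, before any tolling.
The period was tolled for 212 days by the defendant's absence from the jurisdiction (2006-07-30 to 2007-02-27), pushing the deadline to 2007-06-02.
The period was tolled for 232 days by the automatic bankruptcy stay (2007-03-30 to 2007-11-17), pushing the deadline to 2008-01-20.
The other events in the timeline have no effect on the limitation period under the stated rules.

2008-01-20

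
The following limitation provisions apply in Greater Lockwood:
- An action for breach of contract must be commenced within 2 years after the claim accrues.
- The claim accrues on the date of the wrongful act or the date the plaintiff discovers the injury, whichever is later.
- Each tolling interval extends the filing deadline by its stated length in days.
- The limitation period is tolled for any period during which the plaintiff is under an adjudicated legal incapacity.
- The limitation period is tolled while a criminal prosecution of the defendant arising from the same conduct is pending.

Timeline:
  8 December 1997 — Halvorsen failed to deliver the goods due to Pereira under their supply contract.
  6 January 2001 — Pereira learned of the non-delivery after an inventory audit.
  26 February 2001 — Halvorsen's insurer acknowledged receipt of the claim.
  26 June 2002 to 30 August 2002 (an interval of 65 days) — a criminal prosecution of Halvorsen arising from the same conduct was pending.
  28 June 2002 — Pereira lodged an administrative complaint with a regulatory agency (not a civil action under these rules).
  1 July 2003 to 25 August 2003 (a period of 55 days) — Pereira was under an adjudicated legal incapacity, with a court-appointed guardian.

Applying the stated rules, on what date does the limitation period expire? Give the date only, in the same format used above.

Taking the later of the act (8 December 1997) and discovery (6 January 2001), the claim accrued on 6 January 2001.
2 years from 6 January 2001 is 6 January 2003.
The period was tolled for 65 days by the pending criminal prosecution (26 June 2002 to 30 August 2002), pushing the deadline to 12 March 2003.
The plaintiff's legal incapacity starting 1 July 2003 came too late — the period had run on 12 March 2003 — and so does not extend the deadline.
Nothing else in the chronology tolls or restarts the period.

12 March 2003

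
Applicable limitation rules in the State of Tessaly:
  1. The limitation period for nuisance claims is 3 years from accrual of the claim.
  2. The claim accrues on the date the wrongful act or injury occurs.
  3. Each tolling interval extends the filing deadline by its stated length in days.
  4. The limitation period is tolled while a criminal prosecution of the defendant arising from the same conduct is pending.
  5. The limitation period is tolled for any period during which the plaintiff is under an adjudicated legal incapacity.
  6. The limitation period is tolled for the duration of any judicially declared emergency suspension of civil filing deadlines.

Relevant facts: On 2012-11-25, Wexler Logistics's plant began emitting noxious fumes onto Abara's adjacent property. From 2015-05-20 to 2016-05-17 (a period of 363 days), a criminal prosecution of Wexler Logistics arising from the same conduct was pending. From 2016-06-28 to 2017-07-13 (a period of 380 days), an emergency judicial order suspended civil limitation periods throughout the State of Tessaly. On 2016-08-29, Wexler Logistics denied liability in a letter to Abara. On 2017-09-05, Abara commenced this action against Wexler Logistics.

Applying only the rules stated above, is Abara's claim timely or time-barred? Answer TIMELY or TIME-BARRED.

The claim accrued on 2012-11-25, the date of the act.
The untolled deadline — 3 years after 2012-11-25 — is 2015-11-25.
Because the pending criminal prosecution ran from 2015-05-20 to 2016-05-17, the deadline is extended by 363 days to 2016-11-22.
Because the emergency suspension of filing deadlines ran from 2016-06-28 to 2017-07-13, the deadline is extended by 380 days to 2017-12-07.
The other events in the timeline have no effect on the limitation period under the stated rules.
The 2017-09-05 filing precedes the 2017-12-07 deadline; the claim is timely.

TIMELY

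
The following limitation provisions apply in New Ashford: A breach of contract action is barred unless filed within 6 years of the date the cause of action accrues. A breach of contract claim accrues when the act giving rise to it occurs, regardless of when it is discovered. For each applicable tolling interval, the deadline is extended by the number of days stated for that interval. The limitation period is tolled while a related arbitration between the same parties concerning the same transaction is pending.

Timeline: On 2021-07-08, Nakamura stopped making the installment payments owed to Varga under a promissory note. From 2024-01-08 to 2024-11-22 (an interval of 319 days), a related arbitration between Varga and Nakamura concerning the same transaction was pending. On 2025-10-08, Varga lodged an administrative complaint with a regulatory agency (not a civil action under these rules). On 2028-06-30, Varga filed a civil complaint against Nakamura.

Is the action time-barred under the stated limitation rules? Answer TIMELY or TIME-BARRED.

The limitation period began to run on 2021-07-08.
6 years from 2021-07-08 is 2027-07-08.
The pending related arbitration from 2024-01-08 to 2024-11-22 tolled the period for 319 days, extending the deadline to 2028-05-22.
Nothing else in the chronology tolls or restarts the period.
Filing on 2028-06-30 missed the 2028-05-22 deadline — the action is time-barred.

TIME-BARRED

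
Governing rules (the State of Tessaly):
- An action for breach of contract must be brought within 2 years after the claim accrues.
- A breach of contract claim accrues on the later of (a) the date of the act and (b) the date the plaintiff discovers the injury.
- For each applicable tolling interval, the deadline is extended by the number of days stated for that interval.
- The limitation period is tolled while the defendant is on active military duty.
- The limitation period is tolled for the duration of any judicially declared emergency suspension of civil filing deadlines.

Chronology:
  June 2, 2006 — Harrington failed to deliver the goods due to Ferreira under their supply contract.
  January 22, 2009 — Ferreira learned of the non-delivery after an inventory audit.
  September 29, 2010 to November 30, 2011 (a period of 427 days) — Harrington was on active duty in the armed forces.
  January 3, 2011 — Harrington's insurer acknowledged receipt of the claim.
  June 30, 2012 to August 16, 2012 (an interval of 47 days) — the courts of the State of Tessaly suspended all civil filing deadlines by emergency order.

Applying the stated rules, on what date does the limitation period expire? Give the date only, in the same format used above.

March 24, 2012

Taking the later of the act (June 2, 2006) and discovery (January 22, 2009), the claim accrued on January 22, 2009.
The untolled deadline — 2 years after January 22, 2009 — is January 22, 2011.
The defendant's active military service from September 29, 2010 to November 30, 2011 tolled the period for 427 days, extending the deadline to March 24, 2012.
The emergency suspension of filing deadlines starting June 30, 2012 came too late — the period had run on March 24, 2012 — and so does not extend the deadline.
None of the other events listed affects the running of the period under the stated rules.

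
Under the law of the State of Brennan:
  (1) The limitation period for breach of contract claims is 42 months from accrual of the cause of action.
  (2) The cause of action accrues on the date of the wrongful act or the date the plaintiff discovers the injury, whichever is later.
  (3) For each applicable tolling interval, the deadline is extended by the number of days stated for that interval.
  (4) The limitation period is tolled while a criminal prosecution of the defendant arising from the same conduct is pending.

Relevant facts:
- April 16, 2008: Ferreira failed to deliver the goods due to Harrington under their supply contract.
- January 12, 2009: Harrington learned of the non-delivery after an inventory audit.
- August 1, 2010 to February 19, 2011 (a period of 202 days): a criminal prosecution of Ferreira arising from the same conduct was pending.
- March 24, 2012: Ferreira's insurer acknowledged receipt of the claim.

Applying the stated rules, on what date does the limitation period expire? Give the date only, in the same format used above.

The claim accrued on January 12, 2009 — the later of the April 16, 2008 act and the January 12, 2009 discovery.
42 months from January 12, 2009 is July 12, 2012.
The period was tolled for 202 days by the pending criminal prosecution (August 1, 2010 to February 19, 2011), pushing the deadline to January 30, 2013.
The other events in the timeline have no effect on the limitation period under the stated rules.

January 30, 2013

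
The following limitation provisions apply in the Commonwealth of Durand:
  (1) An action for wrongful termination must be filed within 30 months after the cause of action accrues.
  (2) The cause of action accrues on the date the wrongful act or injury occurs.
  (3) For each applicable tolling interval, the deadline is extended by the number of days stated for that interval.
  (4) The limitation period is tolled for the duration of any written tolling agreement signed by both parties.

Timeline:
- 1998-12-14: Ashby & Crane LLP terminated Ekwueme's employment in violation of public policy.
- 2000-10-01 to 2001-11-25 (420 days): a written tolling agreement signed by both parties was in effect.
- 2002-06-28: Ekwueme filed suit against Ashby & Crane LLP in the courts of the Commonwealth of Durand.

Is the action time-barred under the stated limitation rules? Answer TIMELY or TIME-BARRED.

TIMELY

The limitation period began to run on 1998-12-14.
The untolled deadline — 30 months after 1998-12-14 — is 2001-06-14.
Because the written tolling agreement ran from 2000-10-01 to 2001-11-25, the deadline is extended by 420 days to 2002-08-08.
Filing on 2002-06-28 beat the 2002-08-08 deadline — the action is timely.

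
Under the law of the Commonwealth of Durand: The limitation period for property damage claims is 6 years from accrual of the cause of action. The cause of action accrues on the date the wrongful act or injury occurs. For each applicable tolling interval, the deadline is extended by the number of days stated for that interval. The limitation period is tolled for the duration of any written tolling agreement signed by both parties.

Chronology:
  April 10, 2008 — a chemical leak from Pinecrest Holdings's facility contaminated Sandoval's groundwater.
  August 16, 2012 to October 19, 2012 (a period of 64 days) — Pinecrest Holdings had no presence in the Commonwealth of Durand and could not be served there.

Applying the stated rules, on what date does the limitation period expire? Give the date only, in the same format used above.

The limitation period began to run on April 10, 2008.
Adding the 6 years base period to April 10, 2008 gives a deadline of April 10, 2014, before any tolling.
The defendant's absence from the jurisdiction from August 16, 2012 to October 19, 2012 does not toll the period, because no stated rule makes the defendant's absence a tolling event.

April 10, 2014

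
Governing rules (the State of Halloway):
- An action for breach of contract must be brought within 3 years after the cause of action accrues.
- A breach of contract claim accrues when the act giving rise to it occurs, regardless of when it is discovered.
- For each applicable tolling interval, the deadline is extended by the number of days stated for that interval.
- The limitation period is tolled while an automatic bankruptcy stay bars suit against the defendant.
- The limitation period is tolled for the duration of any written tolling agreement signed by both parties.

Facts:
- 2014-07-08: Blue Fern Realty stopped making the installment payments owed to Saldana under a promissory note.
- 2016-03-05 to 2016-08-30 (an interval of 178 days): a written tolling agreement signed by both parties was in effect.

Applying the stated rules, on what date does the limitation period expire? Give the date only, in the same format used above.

2018-01-02

The cause of action accrued on 2014-07-08, the date of the act.
3 years from 2014-07-08 is 2017-07-08.
Because the written tolling agreement ran from 2016-03-05 to 2016-08-30, the deadline is extended by 178 days to 2018-01-02.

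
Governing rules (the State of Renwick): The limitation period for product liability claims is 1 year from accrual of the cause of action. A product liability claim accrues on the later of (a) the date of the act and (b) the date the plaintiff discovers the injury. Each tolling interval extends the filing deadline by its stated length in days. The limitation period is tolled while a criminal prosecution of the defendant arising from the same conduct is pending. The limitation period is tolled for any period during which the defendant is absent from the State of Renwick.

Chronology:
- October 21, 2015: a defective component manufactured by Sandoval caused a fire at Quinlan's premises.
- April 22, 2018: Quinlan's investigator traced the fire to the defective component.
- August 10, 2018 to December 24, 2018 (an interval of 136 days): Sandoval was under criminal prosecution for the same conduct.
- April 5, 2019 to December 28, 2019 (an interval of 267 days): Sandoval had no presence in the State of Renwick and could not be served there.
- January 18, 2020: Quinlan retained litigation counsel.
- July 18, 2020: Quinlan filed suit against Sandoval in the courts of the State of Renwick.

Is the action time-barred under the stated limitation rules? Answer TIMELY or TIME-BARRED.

TIME-BARRED

The claim accrued on April 22, 2018 — the later of the October 21, 2015 act and the April 22, 2018 discovery.
1 year from April 22, 2018 is April 22, 2019.
Because the pending criminal prosecution ran from August 10, 2018 to December 24, 2018, the deadline is extended by 136 days to September 5, 2019.
Because the defendant's absence from the jurisdiction ran from April 5, 2019 to December 28, 2019, the deadline is extended by 267 days to May 29, 2020.
The other events in the timeline have no effect on the limitation period under the stated rules.
Filing on July 18, 2020 missed the May 29, 2020 deadline — the action is time-barred.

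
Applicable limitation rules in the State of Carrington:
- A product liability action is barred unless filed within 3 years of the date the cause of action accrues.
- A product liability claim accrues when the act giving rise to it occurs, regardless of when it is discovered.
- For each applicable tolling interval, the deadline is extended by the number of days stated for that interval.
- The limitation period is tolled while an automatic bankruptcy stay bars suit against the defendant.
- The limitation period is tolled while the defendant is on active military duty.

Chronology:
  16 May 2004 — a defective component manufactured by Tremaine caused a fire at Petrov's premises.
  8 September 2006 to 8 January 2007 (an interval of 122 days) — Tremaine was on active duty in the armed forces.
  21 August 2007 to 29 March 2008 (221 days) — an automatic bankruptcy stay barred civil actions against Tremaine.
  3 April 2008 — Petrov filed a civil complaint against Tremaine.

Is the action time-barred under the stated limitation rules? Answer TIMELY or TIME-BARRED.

TIMELY

The claim accrued on 16 May 2004, when the wrongful act occurred.
The untolled deadline — 3 years after 16 May 2004 — is 16 May 2007.
The period was tolled for 122 days by the defendant's active military service (8 September 2006 to 8 January 2007), pushing the deadline to 15 September 2007.
The automatic bankruptcy stay from 21 August 2007 to 29 March 2008 tolled the period for 221 days, extending the deadline to 23 April 2008.
Filing on 3 April 2008 beat the 23 April 2008 deadline — the action is timely.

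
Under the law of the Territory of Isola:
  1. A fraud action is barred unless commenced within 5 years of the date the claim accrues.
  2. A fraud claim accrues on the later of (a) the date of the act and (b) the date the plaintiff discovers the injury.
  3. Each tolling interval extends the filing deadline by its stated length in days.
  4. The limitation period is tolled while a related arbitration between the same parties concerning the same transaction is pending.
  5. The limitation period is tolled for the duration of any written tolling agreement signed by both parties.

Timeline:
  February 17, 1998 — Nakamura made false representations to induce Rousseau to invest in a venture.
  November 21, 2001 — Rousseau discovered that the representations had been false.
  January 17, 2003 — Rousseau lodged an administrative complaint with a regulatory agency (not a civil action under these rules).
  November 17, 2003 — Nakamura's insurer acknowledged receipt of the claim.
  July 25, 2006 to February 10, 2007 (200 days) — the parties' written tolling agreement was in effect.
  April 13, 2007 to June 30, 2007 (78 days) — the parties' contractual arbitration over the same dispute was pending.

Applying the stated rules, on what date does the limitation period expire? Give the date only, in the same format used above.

The claim accrued on November 21, 2001 — the later of the February 17, 1998 act and the November 21, 2001 discovery.
5 years from November 21, 2001 is November 21, 2006.
The written tolling agreement from July 25, 2006 to February 10, 2007 tolled the period for 200 days, extending the deadline to June 9, 2007.
Because the pending related arbitration ran from April 13, 2007 to June 30, 2007, the deadline is extended by 78 days to August 26, 2007.
The other events in the timeline have no effect on the limitation period under the stated rules.

August 26, 2007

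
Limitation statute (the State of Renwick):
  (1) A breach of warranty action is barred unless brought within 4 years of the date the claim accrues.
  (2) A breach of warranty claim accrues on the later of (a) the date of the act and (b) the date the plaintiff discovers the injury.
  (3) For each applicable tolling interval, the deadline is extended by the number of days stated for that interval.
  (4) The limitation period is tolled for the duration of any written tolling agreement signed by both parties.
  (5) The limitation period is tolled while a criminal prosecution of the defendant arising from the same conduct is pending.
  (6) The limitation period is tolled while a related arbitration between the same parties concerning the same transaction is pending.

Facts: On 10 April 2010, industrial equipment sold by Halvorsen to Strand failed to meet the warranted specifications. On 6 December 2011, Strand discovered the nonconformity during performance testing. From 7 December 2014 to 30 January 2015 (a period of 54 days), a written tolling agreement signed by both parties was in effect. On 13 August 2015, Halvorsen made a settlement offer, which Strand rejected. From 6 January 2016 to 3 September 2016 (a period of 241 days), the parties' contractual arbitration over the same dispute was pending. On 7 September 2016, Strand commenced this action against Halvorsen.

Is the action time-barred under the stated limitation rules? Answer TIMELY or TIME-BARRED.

TIMELY

Taking the later of the act (10 April 2010) and discovery (6 December 2011), the claim accrued on 6 December 2011.
4 years from 6 December 2011 is 6 December 2015.
The period was tolled for 54 days by the written tolling agreement (7 December 2014 to 30 January 2015), pushing the deadline to 29 January 2016.
The pending related arbitration from 6 January 2016 to 3 September 2016 tolled the period for 241 days, extending the deadline to 26 September 2016.
The other events in the timeline have no effect on the limitation period under the stated rules.
The 7 September 2016 filing precedes the 26 September 2016 deadline; the claim is timely.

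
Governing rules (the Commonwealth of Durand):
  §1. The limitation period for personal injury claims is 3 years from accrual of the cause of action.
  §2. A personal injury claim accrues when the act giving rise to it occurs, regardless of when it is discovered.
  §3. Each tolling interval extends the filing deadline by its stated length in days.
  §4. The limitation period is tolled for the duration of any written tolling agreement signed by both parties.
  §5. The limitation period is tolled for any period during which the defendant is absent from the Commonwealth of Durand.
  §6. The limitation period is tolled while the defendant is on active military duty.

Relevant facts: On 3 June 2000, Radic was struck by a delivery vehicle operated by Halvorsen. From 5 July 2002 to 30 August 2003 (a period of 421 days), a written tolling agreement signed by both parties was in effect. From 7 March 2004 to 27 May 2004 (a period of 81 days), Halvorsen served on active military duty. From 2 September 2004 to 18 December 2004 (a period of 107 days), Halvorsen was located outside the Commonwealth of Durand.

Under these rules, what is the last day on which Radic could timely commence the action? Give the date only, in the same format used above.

The limitation period began to run on 3 June 2000.
3 years from 3 June 2000 is 3 June 2003.
The period was tolled for 421 days by the written tolling agreement (5 July 2002 to 30 August 2003), pushing the deadline to 28 July 2004.
The period was tolled for 81 days by the defendant's active military service (7 March 2004 to 27 May 2004), pushing the deadline to 17 October 2004.
Because the defendant's absence from the jurisdiction ran from 2 September 2004 to 18 December 2004, the deadline is extended by 107 days to 1 February 2005.

1 February 2005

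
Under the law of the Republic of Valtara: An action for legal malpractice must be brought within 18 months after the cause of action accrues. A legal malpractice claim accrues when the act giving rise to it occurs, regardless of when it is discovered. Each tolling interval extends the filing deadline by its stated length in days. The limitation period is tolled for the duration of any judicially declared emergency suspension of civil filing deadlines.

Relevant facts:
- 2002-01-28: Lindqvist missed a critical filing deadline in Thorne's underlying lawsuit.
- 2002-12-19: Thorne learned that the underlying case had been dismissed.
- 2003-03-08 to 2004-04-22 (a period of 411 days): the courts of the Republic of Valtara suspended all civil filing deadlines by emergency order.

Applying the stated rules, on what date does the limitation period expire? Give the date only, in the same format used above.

2004-09-11

Because the rule ties accrual to occurrence, the claim accrued on 2002-01-28, not on the 2002-12-19 discovery date.
The untolled deadline — 18 months after 2002-01-28 — is 2003-07-28.
The emergency suspension of filing deadlines from 2003-03-08 to 2004-04-22 tolled the period for 411 days, extending the deadline to 2004-09-11.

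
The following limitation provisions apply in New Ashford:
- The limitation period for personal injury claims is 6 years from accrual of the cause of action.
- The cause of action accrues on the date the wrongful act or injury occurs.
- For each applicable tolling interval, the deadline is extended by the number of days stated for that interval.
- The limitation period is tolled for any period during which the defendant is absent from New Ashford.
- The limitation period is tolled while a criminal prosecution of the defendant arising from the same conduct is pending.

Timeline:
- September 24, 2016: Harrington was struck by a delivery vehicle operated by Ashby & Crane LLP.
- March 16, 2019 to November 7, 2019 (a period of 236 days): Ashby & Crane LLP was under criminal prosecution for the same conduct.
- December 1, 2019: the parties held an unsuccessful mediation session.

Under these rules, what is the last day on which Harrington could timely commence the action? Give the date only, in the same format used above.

May 18, 2023

The claim accrued on September 24, 2016, when the wrongful act occurred.
6 years from September 24, 2016 is September 24, 2022.
The period was tolled for 236 days by the pending criminal prosecution (March 16, 2019 to November 7, 2019), pushing the deadline to May 18, 2023.
The other events in the timeline have no effect on the limitation period under the stated rules.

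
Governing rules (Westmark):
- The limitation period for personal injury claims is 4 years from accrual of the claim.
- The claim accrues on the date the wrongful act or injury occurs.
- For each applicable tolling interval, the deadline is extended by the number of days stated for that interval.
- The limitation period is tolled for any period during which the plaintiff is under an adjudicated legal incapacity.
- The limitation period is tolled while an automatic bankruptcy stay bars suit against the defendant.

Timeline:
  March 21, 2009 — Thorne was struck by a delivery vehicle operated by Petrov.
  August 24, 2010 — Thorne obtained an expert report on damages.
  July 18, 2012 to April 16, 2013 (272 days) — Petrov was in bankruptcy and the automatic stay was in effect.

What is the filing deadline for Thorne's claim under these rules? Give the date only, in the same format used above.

The claim accrued on March 21, 2009, when the wrongful act occurred.
The untolled deadline — 4 years after March 21, 2009 — is March 21, 2013.
The automatic bankruptcy stay from July 18, 2012 to April 16, 2013 tolled the period for 272 days, extending the deadline to December 18, 2013.
Nothing else in the chronology tolls or restarts the period.

December 18, 2013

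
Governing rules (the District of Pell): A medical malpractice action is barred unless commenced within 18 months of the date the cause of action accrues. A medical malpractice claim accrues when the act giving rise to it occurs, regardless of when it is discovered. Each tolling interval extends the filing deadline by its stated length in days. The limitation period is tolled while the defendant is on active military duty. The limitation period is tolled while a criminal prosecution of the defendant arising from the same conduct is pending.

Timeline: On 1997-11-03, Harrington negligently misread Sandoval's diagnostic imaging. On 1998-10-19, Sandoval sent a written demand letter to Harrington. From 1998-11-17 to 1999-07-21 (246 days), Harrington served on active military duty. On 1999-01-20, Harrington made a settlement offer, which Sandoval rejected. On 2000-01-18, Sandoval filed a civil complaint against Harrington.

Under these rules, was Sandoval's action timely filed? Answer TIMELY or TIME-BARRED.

The claim accrued on 1997-11-03, when the wrongful act occurred.
18 months from 1997-11-03 is 1999-05-03.
The defendant's active military service from 1998-11-17 to 1999-07-21 tolled the period for 246 days, extending the deadline to 2000-01-04.
None of the other events listed affects the running of the period under the stated rules.
The 2000-01-18 filing falls after the 2000-01-04 deadline; the claim is time-barred.

TIME-BARRED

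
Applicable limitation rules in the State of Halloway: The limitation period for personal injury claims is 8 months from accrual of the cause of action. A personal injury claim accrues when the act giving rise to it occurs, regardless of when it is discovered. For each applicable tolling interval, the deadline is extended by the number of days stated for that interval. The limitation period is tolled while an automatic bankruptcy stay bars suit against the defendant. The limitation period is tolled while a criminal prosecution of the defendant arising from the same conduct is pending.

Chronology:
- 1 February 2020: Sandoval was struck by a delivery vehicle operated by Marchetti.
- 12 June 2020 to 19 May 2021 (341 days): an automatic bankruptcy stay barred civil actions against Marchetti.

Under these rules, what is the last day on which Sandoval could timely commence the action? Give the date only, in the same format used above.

7 September 2021

The cause of action accrued on 1 February 2020, the date of the act.
Adding the 8 months base period to 1 February 2020 gives a deadline of 1 October 2020, before any tolling.
The automatic bankruptcy stay from 12 June 2020 to 19 May 2021 tolled the period for 341 days, extending the deadline to 7 September 2021.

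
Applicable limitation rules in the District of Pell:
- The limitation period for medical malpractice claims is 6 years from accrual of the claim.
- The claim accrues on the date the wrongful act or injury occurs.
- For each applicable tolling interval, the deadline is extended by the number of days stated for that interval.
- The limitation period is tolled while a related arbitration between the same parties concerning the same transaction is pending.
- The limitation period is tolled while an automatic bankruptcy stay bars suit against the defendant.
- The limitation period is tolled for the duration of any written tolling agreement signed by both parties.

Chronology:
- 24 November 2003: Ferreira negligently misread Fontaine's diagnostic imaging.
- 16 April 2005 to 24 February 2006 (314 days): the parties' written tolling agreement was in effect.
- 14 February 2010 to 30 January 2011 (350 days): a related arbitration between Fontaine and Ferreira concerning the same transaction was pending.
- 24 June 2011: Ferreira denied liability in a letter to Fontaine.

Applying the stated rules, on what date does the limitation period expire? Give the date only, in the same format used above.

19 September 2011

The limitation period began to run on 24 November 2003.
The untolled deadline — 6 years after 24 November 2003 — is 24 November 2009.
Because the written tolling agreement ran from 16 April 2005 to 24 February 2006, the deadline is extended by 314 days to 4 October 2010.
The pending related arbitration from 14 February 2010 to 30 January 2011 tolled the period for 350 days, extending the deadline to 19 September 2011.
The other events in the timeline have no effect on the limitation period under the stated rules.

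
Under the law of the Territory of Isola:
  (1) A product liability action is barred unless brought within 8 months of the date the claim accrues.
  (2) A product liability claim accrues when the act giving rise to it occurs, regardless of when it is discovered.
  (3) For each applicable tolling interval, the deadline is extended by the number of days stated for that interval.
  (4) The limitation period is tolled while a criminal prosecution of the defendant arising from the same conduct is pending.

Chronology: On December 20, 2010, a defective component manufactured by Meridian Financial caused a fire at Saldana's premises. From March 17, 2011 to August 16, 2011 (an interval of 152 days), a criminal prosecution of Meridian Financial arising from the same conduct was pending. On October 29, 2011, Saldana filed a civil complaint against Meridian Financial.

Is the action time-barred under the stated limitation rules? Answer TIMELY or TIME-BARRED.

TIMELY

The claim accrued on December 20, 2010, the date of the act.
Adding the 8 months base period to December 20, 2010 gives a deadline of August 20, 2011, before any tolling.
The pending criminal prosecution from March 17, 2011 to August 16, 2011 tolled the period for 152 days, extending the deadline to January 19, 2012.
Filing on October 29, 2011 beat the January 19, 2012 deadline — the action is timely.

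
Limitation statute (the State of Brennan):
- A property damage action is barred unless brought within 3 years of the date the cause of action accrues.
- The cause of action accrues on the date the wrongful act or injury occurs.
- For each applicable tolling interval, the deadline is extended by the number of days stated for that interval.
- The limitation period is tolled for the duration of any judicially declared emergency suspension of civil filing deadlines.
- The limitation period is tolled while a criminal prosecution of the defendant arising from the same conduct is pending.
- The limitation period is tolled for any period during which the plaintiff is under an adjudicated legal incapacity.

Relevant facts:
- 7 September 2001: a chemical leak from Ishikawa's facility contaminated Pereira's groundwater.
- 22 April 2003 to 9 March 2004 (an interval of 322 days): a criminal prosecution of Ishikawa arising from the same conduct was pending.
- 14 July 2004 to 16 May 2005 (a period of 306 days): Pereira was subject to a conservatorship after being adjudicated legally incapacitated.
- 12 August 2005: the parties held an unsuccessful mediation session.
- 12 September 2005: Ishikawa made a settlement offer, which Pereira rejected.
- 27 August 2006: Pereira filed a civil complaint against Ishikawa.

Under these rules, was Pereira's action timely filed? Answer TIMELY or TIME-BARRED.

The limitation period began to run on 7 September 2001.
Adding the 3 years base period to 7 September 2001 gives a deadline of 7 September 2004, before any tolling.
The period was tolled for 322 days by the pending criminal prosecution (22 April 2003 to 9 March 2004), pushing the deadline to 26 July 2005.
The period was tolled for 306 days by the plaintiff's legal incapacity (14 July 2004 to 16 May 2005), pushing the deadline to 28 May 2006.
Nothing else in the chronology tolls or restarts the period.
Filing on 27 August 2006 missed the 28 May 2006 deadline — the action is time-barred.

TIME-BARRED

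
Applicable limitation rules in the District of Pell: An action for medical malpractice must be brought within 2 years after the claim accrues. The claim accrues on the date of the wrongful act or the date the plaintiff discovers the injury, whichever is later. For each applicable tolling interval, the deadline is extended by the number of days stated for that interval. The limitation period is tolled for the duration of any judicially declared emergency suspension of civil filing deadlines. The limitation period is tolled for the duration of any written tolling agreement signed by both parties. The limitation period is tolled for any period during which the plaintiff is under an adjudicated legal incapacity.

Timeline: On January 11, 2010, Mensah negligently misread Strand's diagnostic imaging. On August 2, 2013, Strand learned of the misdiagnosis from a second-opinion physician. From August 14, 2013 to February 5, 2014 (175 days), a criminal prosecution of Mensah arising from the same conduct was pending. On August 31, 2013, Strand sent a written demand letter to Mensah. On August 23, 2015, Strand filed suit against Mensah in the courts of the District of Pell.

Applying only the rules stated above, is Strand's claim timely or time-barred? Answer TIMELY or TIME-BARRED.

TIME-BARRED

The claim accrued on August 2, 2013 — the later of the January 11, 2010 act and the August 2, 2013 discovery.
The untolled deadline — 2 years after August 2, 2013 — is August 2, 2015.
Although a criminal prosecution ran from August 14, 2013 to February 5, 2014, the stated rules do not make that a tolling event, so it is disregarded.
Nothing else in the chronology tolls or restarts the period.
Strand filed on August 23, 2015, after the August 2, 2015 deadline, so the action is time-barred.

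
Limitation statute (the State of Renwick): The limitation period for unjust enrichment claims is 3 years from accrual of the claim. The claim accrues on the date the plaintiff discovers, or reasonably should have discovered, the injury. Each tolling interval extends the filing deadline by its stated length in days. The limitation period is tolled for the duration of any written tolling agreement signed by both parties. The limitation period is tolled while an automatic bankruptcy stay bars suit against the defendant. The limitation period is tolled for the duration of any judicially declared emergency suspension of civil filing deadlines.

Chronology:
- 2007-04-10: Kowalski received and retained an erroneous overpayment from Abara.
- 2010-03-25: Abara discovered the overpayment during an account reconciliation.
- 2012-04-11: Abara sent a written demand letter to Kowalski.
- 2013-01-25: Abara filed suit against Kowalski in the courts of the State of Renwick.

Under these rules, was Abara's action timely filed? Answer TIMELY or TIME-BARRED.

Under the discovery rule, the claim accrued on 2010-03-25, when Abara discovered the injury — not on the 2007-04-10 date of the underlying act.
The untolled deadline — 3 years after 2010-03-25 — is 2013-03-25.
None of the other events listed affects the running of the period under the stated rules.
The 2013-01-25 filing precedes the 2013-03-25 deadline; the claim is timely.

TIMELY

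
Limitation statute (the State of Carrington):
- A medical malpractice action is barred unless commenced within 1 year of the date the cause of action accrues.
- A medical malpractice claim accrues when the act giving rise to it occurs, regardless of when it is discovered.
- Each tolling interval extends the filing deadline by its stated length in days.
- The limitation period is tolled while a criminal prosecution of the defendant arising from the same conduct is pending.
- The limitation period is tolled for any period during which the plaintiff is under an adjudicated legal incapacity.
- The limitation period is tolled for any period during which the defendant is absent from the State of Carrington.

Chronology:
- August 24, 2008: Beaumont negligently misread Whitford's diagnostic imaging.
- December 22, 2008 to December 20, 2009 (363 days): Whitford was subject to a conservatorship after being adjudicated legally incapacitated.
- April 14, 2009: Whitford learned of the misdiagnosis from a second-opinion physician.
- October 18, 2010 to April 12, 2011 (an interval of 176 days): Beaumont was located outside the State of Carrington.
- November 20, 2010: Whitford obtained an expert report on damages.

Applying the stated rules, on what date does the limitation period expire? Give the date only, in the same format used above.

The claim accrued on August 24, 2008, when the wrongful act occurred; under the stated occurrence rule the April 14, 2009 discovery does not delay accrual.
The untolled deadline — 1 year after August 24, 2008 — is August 24, 2009.
Because the plaintiff's legal incapacity ran from December 22, 2008 to December 20, 2009, the deadline is extended by 363 days to August 22, 2010.
By the time the defendant's absence from the jurisdiction began on October 18, 2010, the limitation period had already expired on August 22, 2010; that interval cannot revive it.
The other events in the timeline have no effect on the limitation period under the stated rules.

August 22, 2010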